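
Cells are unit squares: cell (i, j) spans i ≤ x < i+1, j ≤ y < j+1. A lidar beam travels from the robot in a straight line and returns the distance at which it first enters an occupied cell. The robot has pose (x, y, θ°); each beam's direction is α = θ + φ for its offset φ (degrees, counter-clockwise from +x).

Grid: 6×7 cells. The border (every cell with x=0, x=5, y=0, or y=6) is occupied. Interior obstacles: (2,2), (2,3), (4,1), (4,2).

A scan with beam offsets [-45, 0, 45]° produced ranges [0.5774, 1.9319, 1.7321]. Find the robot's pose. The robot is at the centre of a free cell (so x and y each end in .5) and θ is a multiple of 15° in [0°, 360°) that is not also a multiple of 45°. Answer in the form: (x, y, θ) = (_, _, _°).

(x, y, θ) = (1.5, 5.5, 255°)

Enumerate (i+0.5, j+0.5, θ) over the 16 free cells and 16 admissible headings. For each, cast all 3 beams and compare to the given ranges.
  (3.5, 3.5, 300°): beam 1 = 2.5882 ≠ 0.5774 ✗
  (2.5, 5.5, 15°): beam 1 = 2.8868 ≠ 0.5774 ✗
  (1.5, 4.5, 150°): beam 1 = 1.5529 ≠ 0.5774 ✗
  (1.5, 2.5, 105°): beam 1 = 1.0000 ≠ 0.5774 ✗
  (1.5, 2.5, 165°): beam 1 = 1.0000 ≠ 0.5774 ✗
  …
  (1.5, 5.5, 255°): r_1=0.5774, r_2=1.9319, r_3=1.7321 — all match ✓
No second candidate reproduces the full scan.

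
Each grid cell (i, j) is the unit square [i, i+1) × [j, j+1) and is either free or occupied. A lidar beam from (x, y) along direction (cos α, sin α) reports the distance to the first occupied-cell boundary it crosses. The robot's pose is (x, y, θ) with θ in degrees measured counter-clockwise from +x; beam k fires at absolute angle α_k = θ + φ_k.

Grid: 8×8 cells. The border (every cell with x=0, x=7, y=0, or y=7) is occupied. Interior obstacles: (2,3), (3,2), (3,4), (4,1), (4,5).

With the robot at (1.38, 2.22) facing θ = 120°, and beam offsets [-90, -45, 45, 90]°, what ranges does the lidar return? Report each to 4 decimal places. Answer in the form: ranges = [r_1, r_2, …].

ranges = [1.5600, 4.9486, 0.3934, 0.4388]

beam 1: φ=-90°, α=30°
  cosα=0.8660 sinα=0.5000 | (1,2) | tMaxX 0.7159 tMaxY 1.5600 | tΔX 1.1547 tΔY 2.0000
    t=0.7159 [x] (2,2)
    t=1.5600 [y] (2,3) — stop
  → r_1 = 1.5600
beam 2: φ=-45°, α=75°
  cosα=0.2588 sinα=0.9659 | (1,2) | tMaxX 2.3955 tMaxY 0.8075 | tΔX 3.8637 tΔY 1.0353
    t=0.8075 [y] (1,3)
    t=1.8428 [y] (1,4)
    t=2.3955 [x] (2,4)
    t=2.8781 [y] (2,5)
    t=3.9133 [y] (2,6)
    t=4.9486 [y] (2,7) — stop
  → r_2 = 4.9486
beam 3: φ=45°, α=165°
  cosα=-0.9659 sinα=0.2588 | (1,2) | tMaxX 0.3934 tMaxY 3.0137 | tΔX 1.0353 tΔY 3.8637
    t=0.3934 [x] (0,2) — stop
  → r_3 = 0.3934
beam 4: φ=90°, α=210°
  cosα=-0.8660 sinα=-0.5000 | (1,2) | tMaxX 0.4388 tMaxY 0.4400 | tΔX 1.1547 tΔY 2.0000
    t=0.4388 [x] (0,2) — stop
  → r_4 = 0.4388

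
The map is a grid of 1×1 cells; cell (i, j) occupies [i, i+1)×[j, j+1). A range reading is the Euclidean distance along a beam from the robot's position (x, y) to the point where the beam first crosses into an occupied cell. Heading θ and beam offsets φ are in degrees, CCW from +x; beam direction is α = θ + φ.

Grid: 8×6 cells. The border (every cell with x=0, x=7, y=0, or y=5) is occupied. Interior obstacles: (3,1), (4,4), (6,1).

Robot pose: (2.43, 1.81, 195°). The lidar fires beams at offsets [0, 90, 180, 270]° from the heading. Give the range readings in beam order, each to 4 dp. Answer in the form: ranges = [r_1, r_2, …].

beam 1: φ=0°, α=195°
  cosα=-0.9659 sinα=-0.2588 | (2,1) | tMaxX 0.4452 tMaxY 3.1296 | tΔX 1.0353 tΔY 3.8637
    t=0.4452 [x] (1,1)
    t=1.4804 [x] (0,1) — stop
  → r_1 = 1.4804
beam 2: φ=90°, α=285°
  cosα=0.2588 sinα=-0.9659 | (2,1) | tMaxX 2.2023 tMaxY 0.8386 | tΔX 3.8637 tΔY 1.0353
    t=0.8386 [y] (2,0) — stop
  → r_2 = 0.8386
beam 3: φ=180°, α=15°
  cosα=0.9659 sinα=0.2588 | (2,1) | tMaxX 0.5901 tMaxY 0.7341 | tΔX 1.0353 tΔY 3.8637
    t=0.5901 [x] (3,1) — stop
  → r_3 = 0.5901
beam 4: φ=270°, α=105°
  cosα=-0.2588 sinα=0.9659 | (2,1) | tMaxX 1.6614 tMaxY 0.1967 | tΔX 3.8637 tΔY 1.0353
    t=0.1967 [y] (2,2)
    t=1.2320 [y] (2,3)
    t=1.6614 [x] (1,3)
    t=2.2673 [y] (1,4)
    t=3.3025 [y] (1,5) — stop
  → r_4 = 3.3025

ranges = [1.4804, 0.8386, 0.5901, 3.3025]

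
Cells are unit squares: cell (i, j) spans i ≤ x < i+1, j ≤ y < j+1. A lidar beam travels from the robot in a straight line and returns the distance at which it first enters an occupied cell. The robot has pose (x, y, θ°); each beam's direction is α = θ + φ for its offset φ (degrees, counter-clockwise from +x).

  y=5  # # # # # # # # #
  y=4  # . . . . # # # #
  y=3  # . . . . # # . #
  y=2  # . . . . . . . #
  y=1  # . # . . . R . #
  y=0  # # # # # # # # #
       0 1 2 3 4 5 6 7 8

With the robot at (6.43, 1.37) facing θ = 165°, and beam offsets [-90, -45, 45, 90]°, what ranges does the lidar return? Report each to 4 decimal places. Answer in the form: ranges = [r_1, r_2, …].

beam 1: φ=-90°, α=75°
  dir = (cos 75°, sin 75°) = (0.2588, 0.9659); from cell (6,1)
  next x-line at t=2.2023, next y-line at t=0.6522; Δt_x=3.8637, Δt_y=1.0353
    y: enter (6,2) at t=0.6522
    y: enter (6,3) at t=1.6875 ← occupied
  → r_1 = 1.6875
beam 2: φ=-45°, α=120°
  dir = (cos 120°, sin 120°) = (-0.5000, 0.8660); from cell (6,1)
  next x-line at t=0.8600, next y-line at t=0.7275; Δt_x=2.0000, Δt_y=1.1547
    y: enter (6,2) at t=0.7275
    x: enter (5,2) at t=0.8600
    y: enter (5,3) at t=1.8822 ← occupied
  → r_2 = 1.8822
beam 3: φ=45°, α=210°
  dir = (cos 210°, sin 210°) = (-0.8660, -0.5000); from cell (6,1)
  next x-line at t=0.4965, next y-line at t=0.7400; Δt_x=1.1547, Δt_y=2.0000
    x: enter (5,1) at t=0.4965
    y: enter (5,0) at t=0.7400 ← occupied
  → r_3 = 0.7400
beam 4: φ=90°, α=255°
  dir = (cos 255°, sin 255°) = (-0.2588, -0.9659); from cell (6,1)
  next x-line at t=1.6614, next y-line at t=0.3831; Δt_x=3.8637, Δt_y=1.0353
    y: enter (6,0) at t=0.3831 ← occupied
  → r_4 = 0.3831

ranges = [1.6875, 1.8822, 0.7400, 0.3831]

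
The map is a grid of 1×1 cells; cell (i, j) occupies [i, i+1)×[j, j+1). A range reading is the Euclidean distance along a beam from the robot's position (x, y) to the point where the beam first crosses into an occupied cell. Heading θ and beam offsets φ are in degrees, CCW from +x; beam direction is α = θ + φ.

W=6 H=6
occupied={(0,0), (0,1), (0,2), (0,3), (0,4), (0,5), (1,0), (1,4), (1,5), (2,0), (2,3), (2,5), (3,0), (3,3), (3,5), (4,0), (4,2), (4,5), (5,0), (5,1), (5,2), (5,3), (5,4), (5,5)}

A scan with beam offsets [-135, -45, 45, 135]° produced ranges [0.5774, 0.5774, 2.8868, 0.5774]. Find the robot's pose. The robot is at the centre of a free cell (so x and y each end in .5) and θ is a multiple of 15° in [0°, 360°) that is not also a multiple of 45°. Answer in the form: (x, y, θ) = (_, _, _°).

(x, y, θ) = (1.5, 3.5, 255°)

Candidates: 12 free-cell centres × 16 headings = 192 poses. Raycast each; keep the one whose scan matches to 4 dp.
  (1.5, 2.5, 30°): beam 1 = 1.5529 ≠ 0.5774 ✗
  (2.5, 4.5, 105°): beam 1 = 1.0000 ≠ 0.5774 ✗
  (4.5, 1.5, 60°): beam 1 = 0.5176 ≠ 0.5774 ✗
  …
  (1.5, 3.5, 255°): r_1=0.5774, r_2=0.5774, r_3=2.8868, r_4=0.5774 — all match ✓
Unique over the lattice → pose = (1.5, 3.5, 255°).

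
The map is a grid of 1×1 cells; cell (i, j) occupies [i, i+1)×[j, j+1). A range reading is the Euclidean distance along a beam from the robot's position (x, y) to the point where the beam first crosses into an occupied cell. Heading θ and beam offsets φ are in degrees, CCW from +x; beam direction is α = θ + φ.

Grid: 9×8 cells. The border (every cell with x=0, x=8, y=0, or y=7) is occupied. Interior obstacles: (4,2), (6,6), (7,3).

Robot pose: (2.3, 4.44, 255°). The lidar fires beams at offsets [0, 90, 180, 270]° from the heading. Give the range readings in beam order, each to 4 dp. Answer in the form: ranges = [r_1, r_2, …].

ranges = [3.5614, 4.8658, 2.6503, 1.3459]

beam 1: φ=0°, α=255°
  dir = (cos 255°, sin 255°) = (-0.2588, -0.9659); from cell (2,4)
  next x-line at t=1.1591, next y-line at t=0.4555; Δt_x=3.8637, Δt_y=1.0353
    y: enter (2,3) at t=0.4555
    x: enter (1,3) at t=1.1591
    y: enter (1,2) at t=1.4908
    y: enter (1,1) at t=2.5261
    y: enter (1,0) at t=3.5614 ← occupied
  → r_1 = 3.5614
beam 2: φ=90°, α=345°
  dir = (cos 345°, sin 345°) = (0.9659, -0.2588); from cell (2,4)
  next x-line at t=0.7247, next y-line at t=1.7000; Δt_x=1.0353, Δt_y=3.8637
    x: enter (3,4) at t=0.7247
    y: enter (3,3) at t=1.7000
    x: enter (4,3) at t=1.7600
    x: enter (5,3) at t=2.7952
    x: enter (6,3) at t=3.8305
    x: enter (7,3) at t=4.8658 ← occupied
  → r_2 = 4.8658
beam 3: φ=180°, α=75°
  dir = (cos 75°, sin 75°) = (0.2588, 0.9659); from cell (2,4)
  next x-line at t=2.7046, next y-line at t=0.5798; Δt_x=3.8637, Δt_y=1.0353
    y: enter (2,5) at t=0.5798
    y: enter (2,6) at t=1.6150
    y: enter (2,7) at t=2.6503 ← occupied
  → r_3 = 2.6503
beam 4: φ=270°, α=165°
  dir = (cos 165°, sin 165°) = (-0.9659, 0.2588); from cell (2,4)
  next x-line at t=0.3106, next y-line at t=2.1637; Δt_x=1.0353, Δt_y=3.8637
    x: enter (1,4) at t=0.3106
    x: enter (0,4) at t=1.3459 ← occupied
  → r_4 = 1.3459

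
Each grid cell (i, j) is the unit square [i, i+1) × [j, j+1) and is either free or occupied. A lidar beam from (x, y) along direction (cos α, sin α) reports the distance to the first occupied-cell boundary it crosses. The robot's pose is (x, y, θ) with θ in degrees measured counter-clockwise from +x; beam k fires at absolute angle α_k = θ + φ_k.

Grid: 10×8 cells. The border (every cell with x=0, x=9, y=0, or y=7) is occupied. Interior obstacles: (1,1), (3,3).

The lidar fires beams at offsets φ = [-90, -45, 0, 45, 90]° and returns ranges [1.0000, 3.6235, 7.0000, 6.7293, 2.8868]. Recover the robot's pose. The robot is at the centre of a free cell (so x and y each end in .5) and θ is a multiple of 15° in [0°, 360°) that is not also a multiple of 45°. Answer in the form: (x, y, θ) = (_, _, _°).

Enumerate (i+0.5, j+0.5, θ) over the 46 free cells and 16 admissible headings. For each, cast all 5 beams and compare to the given ranges.
  (4.5, 6.5, 15°): beam 1 = 5.6940 ≠ 1.0000 ✗
  (7.5, 3.5, 345°): beam 1 = 2.5882 ≠ 1.0000 ✗
  (3.5, 2.5, 15°): beam 1 = 1.5529 ≠ 1.0000 ✗
  (1.5, 3.5, 195°): beam 1 = 1.9319 ≠ 1.0000 ✗
  (7.5, 3.5, 240°): beam 1 = 7.0000 ≠ 1.0000 ✗
  …
  (8.5, 3.5, 150°): r_1=1.0000, r_2=3.6235, r_3=7.0000, r_4=6.7293, r_5=2.8868 — all match ✓
Unique over the lattice → pose = (8.5, 3.5, 150°).

(x, y, θ) = (8.5, 3.5, 150°)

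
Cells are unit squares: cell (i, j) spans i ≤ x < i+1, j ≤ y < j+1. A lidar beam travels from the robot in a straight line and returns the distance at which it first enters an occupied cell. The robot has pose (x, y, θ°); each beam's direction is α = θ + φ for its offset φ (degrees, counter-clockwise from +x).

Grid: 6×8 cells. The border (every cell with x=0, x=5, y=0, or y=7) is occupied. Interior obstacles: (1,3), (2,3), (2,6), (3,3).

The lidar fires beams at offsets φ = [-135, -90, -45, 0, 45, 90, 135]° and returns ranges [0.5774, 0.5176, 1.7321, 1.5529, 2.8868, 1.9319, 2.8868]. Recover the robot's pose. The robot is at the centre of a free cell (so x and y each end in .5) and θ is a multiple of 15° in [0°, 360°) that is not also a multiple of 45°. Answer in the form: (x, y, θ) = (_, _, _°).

(x, y, θ) = (3.5, 4.5, 15°)

Candidates: 20 free-cell centres × 16 headings = 320 poses. Raycast each; keep the one whose scan matches to 4 dp.
  (1.5, 6.5, 240°): beam 1 = 0.5176 ≠ 0.5774 ✗
  (3.5, 6.5, 75°): beam 1 = 3.0000 ≠ 0.5774 ✗
  (3.5, 5.5, 105°): beam 1 = 1.7321 ≠ 0.5774 ✗
  …
  (3.5, 4.5, 15°): r_1=0.5774, r_2=0.5176, r_3=1.7321, r_4=1.5529, r_5=2.8868, r_6=1.9319, r_7=2.8868 — all match ✓
Only this pose fits every beam.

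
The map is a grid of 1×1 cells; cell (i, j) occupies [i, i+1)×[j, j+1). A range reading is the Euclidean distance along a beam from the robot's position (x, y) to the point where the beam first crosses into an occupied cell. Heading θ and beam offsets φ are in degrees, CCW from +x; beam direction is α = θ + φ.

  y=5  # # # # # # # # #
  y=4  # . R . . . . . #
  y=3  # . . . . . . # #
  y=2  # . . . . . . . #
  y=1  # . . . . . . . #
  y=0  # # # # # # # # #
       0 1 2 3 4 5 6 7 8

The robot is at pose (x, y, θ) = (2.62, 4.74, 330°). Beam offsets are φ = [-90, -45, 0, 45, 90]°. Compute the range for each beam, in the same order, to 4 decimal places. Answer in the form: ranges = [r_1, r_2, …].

beam 1: φ=-90°, α=240°
  direction (-0.5000, -0.8660); cell (2,4); t to first gridline: x 1.2400, y 0.8545 (then +2.0000 / +1.1547)
    (2,3) via y @ 0.8545
    (1,3) via x @ 1.2400
    (1,2) via y @ 2.0092
    (1,1) via y @ 3.1639
    (0,1) via x @ 3.2400  # hit
  → r_1 = 3.2400
beam 2: φ=-45°, α=285°
  direction (0.2588, -0.9659); cell (2,4); t to first gridline: x 1.4682, y 0.7661 (then +3.8637 / +1.0353)
    (2,3) via y @ 0.7661
    (3,3) via x @ 1.4682
    (3,2) via y @ 1.8014
    (3,1) via y @ 2.8367
    (3,0) via y @ 3.8719  # hit
  → r_2 = 3.8719
beam 3: φ=0°, α=330°
  direction (0.8660, -0.5000); cell (2,4); t to first gridline: x 0.4388, y 1.4800 (then +1.1547 / +2.0000)
    (3,4) via x @ 0.4388
    (3,3) via y @ 1.4800
    (4,3) via x @ 1.5935
    (5,3) via x @ 2.7482
    (5,2) via y @ 3.4800
    (6,2) via x @ 3.9029
    (7,2) via x @ 5.0576
    (7,1) via y @ 5.4800
    (8,1) via x @ 6.2123  # hit
  → r_3 = 6.2123
beam 4: φ=45°, α=15°
  direction (0.9659, 0.2588); cell (2,4); t to first gridline: x 0.3934, y 1.0046 (then +1.0353 / +3.8637)
    (3,4) via x @ 0.3934
    (3,5) via y @ 1.0046  # hit
  → r_4 = 1.0046
beam 5: φ=90°, α=60°
  direction (0.5000, 0.8660); cell (2,4); t to first gridline: x 0.7600, y 0.3002 (then +2.0000 / +1.1547)
    (2,5) via y @ 0.3002  # hit
  → r_5 = 0.3002

ranges = [3.2400, 3.8719, 6.2123, 1.0046, 0.3002]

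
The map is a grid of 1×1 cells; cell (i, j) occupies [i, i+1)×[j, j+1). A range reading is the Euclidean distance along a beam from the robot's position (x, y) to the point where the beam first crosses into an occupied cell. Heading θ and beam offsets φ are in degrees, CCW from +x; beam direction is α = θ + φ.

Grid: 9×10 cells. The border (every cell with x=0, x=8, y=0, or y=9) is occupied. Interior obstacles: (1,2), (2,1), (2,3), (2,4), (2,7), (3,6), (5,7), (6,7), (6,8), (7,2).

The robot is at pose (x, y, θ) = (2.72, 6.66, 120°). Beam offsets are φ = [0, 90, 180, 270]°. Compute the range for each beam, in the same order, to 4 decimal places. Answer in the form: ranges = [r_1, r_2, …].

ranges = [0.3926, 1.9861, 0.5600, 0.3233]

beam 1: φ=0°, α=120°
  cosα=-0.5000 sinα=0.8660 | (2,6) | tMaxX 1.4400 tMaxY 0.3926 | tΔX 2.0000 tΔY 1.1547
    t=0.3926 [y] (2,7) — stop
  → r_1 = 0.3926
beam 2: φ=90°, α=210°
  cosα=-0.8660 sinα=-0.5000 | (2,6) | tMaxX 0.8314 tMaxY 1.3200 | tΔX 1.1547 tΔY 2.0000
    t=0.8314 [x] (1,6)
    t=1.3200 [y] (1,5)
    t=1.9861 [x] (0,5) — stop
  → r_2 = 1.9861
beam 3: φ=180°, α=300°
  cosα=0.5000 sinα=-0.8660 | (2,6) | tMaxX 0.5600 tMaxY 0.7621 | tΔX 2.0000 tΔY 1.1547
    t=0.5600 [x] (3,6) — stop
  → r_3 = 0.5600
beam 4: φ=270°, α=30°
  cosα=0.8660 sinα=0.5000 | (2,6) | tMaxX 0.3233 tMaxY 0.6800 | tΔX 1.1547 tΔY 2.0000
    t=0.3233 [x] (3,6) — stop
  → r_4 = 0.3233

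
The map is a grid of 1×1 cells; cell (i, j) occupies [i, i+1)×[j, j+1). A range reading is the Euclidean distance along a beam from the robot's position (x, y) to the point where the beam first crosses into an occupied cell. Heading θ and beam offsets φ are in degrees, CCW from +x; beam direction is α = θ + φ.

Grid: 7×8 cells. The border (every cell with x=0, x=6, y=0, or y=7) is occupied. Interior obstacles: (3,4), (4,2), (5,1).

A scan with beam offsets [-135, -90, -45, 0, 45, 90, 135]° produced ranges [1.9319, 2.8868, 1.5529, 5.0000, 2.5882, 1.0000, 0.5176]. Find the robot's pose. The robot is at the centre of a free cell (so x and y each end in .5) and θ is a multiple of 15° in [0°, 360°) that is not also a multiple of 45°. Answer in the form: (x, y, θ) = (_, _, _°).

The pose lattice has 27·16 = 432 candidates. Test each by forward raycasting.
  (2.5, 5.5, 330°): beam 1 = 1.5529 ≠ 1.9319 ✗
  (5.5, 5.5, 60°): beam 2 = 0.5774 ≠ 2.8868 ✗
  (3.5, 2.5, 60°): beam 1 = 1.5529 ≠ 1.9319 ✗
  (3.5, 3.5, 105°): beam 1 = 1.0000 ≠ 1.9319 ✗
  …
  (3.5, 6.5, 300°): r_1=1.9319, r_2=2.8868, r_3=1.5529, r_4=5.0000, r_5=2.5882, r_6=1.0000, r_7=0.5176 — all match ✓
Unique over the lattice → pose = (3.5, 6.5, 300°).

(x, y, θ) = (3.5, 6.5, 300°)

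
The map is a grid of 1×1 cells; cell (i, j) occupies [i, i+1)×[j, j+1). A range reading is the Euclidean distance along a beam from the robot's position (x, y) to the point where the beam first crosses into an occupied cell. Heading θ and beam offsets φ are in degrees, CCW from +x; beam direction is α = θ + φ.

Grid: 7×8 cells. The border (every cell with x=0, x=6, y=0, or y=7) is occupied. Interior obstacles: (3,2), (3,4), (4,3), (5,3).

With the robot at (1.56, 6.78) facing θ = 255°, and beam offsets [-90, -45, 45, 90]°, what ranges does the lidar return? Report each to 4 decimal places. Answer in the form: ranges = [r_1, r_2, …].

beam 1: φ=-90°, α=165°
  direction (-0.9659, 0.2588); cell (1,6); t to first gridline: x 0.5798, y 0.8500 (then +1.0353 / +3.8637)
    (0,6) via x @ 0.5798  # hit
  → r_1 = 0.5798
beam 2: φ=-45°, α=210°
  direction (-0.8660, -0.5000); cell (1,6); t to first gridline: x 0.6466, y 1.5600 (then +1.1547 / +2.0000)
    (0,6) via x @ 0.6466  # hit
  → r_2 = 0.6466
beam 3: φ=45°, α=300°
  direction (0.5000, -0.8660); cell (1,6); t to first gridline: x 0.8800, y 0.9007 (then +2.0000 / +1.1547)
    (2,6) via x @ 0.8800
    (2,5) via y @ 0.9007
    (2,4) via y @ 2.0554
    (3,4) via x @ 2.8800  # hit
  → r_3 = 2.8800
beam 4: φ=90°, α=345°
  direction (0.9659, -0.2588); cell (1,6); t to first gridline: x 0.4555, y 3.0137 (then +1.0353 / +3.8637)
    (2,6) via x @ 0.4555
    (3,6) via x @ 1.4908
    (4,6) via x @ 2.5261
    (4,5) via y @ 3.0137
    (5,5) via x @ 3.5614
    (6,5) via x @ 4.5966  # hit
  → r_4 = 4.5966

ranges = [0.5798, 0.6466, 2.8800, 4.5966]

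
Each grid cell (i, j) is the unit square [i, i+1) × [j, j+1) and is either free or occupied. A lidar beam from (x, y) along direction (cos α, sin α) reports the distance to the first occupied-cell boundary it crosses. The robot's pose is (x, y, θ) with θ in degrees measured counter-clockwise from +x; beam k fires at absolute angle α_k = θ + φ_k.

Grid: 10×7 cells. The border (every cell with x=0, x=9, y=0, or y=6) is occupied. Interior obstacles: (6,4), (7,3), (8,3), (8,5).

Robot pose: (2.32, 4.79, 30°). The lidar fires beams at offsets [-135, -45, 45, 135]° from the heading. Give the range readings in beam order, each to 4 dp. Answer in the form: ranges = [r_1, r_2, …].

beam 1: φ=-135°, α=255°
  cosα=-0.2588 sinα=-0.9659 | (2,4) | tMaxX 1.2364 tMaxY 0.8179 | tΔX 3.8637 tΔY 1.0353
    t=0.8179 [y] (2,3)
    t=1.2364 [x] (1,3)
    t=1.8531 [y] (1,2)
    t=2.8884 [y] (1,1)
    t=3.9237 [y] (1,0) — stop
  → r_1 = 3.9237
beam 2: φ=-45°, α=345°
  cosα=0.9659 sinα=-0.2588 | (2,4) | tMaxX 0.7040 tMaxY 3.0523 | tΔX 1.0353 tΔY 3.8637
    t=0.7040 [x] (3,4)
    t=1.7393 [x] (4,4)
    t=2.7745 [x] (5,4)
    t=3.0523 [y] (5,3)
    t=3.8098 [x] (6,3)
    t=4.8451 [x] (7,3) — stop
  → r_2 = 4.8451
beam 3: φ=45°, α=75°
  cosα=0.2588 sinα=0.9659 | (2,4) | tMaxX 2.6273 tMaxY 0.2174 | tΔX 3.8637 tΔY 1.0353
    t=0.2174 [y] (2,5)
    t=1.2527 [y] (2,6) — stop
  → r_3 = 1.2527
beam 4: φ=135°, α=165°
  cosα=-0.9659 sinα=0.2588 | (2,4) | tMaxX 0.3313 tMaxY 0.8114 | tΔX 1.0353 tΔY 3.8637
    t=0.3313 [x] (1,4)
    t=0.8114 [y] (1,5)
    t=1.3666 [x] (0,5) — stop
  → r_4 = 1.3666

ranges = [3.9237, 4.8451, 1.2527, 1.3666]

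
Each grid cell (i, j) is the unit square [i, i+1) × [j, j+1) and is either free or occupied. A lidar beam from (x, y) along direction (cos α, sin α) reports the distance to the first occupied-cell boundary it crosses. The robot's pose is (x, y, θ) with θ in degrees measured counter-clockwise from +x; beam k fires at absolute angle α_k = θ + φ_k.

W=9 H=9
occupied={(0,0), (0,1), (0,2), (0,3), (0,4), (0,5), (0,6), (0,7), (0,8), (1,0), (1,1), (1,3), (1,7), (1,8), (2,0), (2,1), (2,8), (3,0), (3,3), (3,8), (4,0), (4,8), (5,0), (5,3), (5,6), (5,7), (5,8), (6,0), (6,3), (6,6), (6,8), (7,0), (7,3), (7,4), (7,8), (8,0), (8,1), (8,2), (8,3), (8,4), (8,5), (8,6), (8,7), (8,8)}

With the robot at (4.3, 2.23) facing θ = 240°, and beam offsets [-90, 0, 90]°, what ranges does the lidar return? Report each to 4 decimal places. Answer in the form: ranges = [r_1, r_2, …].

ranges = [2.6558, 1.4203, 2.4600]

beam 1: φ=-90°, α=150°
  dir = (cos 150°, sin 150°) = (-0.8660, 0.5000); from cell (4,2)
  next x-line at t=0.3464, next y-line at t=1.5400; Δt_x=1.1547, Δt_y=2.0000
    x: enter (3,2) at t=0.3464
    x: enter (2,2) at t=1.5011
    y: enter (2,3) at t=1.5400
    x: enter (1,3) at t=2.6558 ← occupied
  → r_1 = 2.6558
beam 2: φ=0°, α=240°
  dir = (cos 240°, sin 240°) = (-0.5000, -0.8660); from cell (4,2)
  next x-line at t=0.6000, next y-line at t=0.2656; Δt_x=2.0000, Δt_y=1.1547
    y: enter (4,1) at t=0.2656
    x: enter (3,1) at t=0.6000
    y: enter (3,0) at t=1.4203 ← occupied
  → r_2 = 1.4203
beam 3: φ=90°, α=330°
  dir = (cos 330°, sin 330°) = (0.8660, -0.5000); from cell (4,2)
  next x-line at t=0.8083, next y-line at t=0.4600; Δt_x=1.1547, Δt_y=2.0000
    y: enter (4,1) at t=0.4600
    x: enter (5,1) at t=0.8083
    x: enter (6,1) at t=1.9630
    y: enter (6,0) at t=2.4600 ← occupied
  → r_3 = 2.4600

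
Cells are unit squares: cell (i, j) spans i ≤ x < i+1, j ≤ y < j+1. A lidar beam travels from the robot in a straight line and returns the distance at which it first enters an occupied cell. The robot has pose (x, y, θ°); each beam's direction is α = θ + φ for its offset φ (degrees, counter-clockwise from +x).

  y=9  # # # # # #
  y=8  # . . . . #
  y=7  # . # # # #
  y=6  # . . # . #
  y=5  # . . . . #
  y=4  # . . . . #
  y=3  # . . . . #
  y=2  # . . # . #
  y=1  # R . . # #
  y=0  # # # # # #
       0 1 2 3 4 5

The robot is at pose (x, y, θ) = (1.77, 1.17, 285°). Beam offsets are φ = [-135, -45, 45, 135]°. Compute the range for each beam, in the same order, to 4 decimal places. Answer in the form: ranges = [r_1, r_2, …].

beam 1: φ=-135°, α=150°
  d=(-0.8660,0.5000)  start (1,1)  tX=0.8891 tY=1.6600  stride 1/|dx|=1.1547 1/|dy|=2.0000
    cross x-line → (0,1), t=0.8891 (wall)
  → r_1 = 0.8891
beam 2: φ=-45°, α=240°
  d=(-0.5000,-0.8660)  start (1,1)  tX=1.5400 tY=0.1963  stride 1/|dx|=2.0000 1/|dy|=1.1547
    cross y-line → (1,0), t=0.1963 (wall)
  → r_2 = 0.1963
beam 3: φ=45°, α=330°
  d=(0.8660,-0.5000)  start (1,1)  tX=0.2656 tY=0.3400  stride 1/|dx|=1.1547 1/|dy|=2.0000
    cross x-line → (2,1), t=0.2656
    cross y-line → (2,0), t=0.3400 (wall)
  → r_3 = 0.3400
beam 4: φ=135°, α=60°
  d=(0.5000,0.8660)  start (1,1)  tX=0.4600 tY=0.9584  stride 1/|dx|=2.0000 1/|dy|=1.1547
    cross x-line → (2,1), t=0.4600
    cross y-line → (2,2), t=0.9584
    cross y-line → (2,3), t=2.1131
    cross x-line → (3,3), t=2.4600
    cross y-line → (3,4), t=3.2678
    cross y-line → (3,5), t=4.4225
    cross x-line → (4,5), t=4.4600
    cross y-line → (4,6), t=5.5772
    cross x-line → (5,6), t=6.4600 (wall)
  → r_4 = 6.4600

ranges = [0.8891, 0.1963, 0.3400, 6.4600]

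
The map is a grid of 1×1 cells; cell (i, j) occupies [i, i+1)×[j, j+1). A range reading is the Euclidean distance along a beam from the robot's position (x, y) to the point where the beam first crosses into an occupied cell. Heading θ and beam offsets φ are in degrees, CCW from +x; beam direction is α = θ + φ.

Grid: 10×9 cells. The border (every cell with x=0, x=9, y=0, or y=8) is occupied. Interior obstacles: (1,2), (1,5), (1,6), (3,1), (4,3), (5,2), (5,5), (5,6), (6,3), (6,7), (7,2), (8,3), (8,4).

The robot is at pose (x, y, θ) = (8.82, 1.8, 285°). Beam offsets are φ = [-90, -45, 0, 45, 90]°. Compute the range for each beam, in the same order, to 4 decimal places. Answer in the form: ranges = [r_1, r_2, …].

beam 1: φ=-90°, α=195°
  direction (-0.9659, -0.2588); cell (8,1); t to first gridline: x 0.8489, y 3.0910 (then +1.0353 / +3.8637)
    (7,1) via x @ 0.8489
    (6,1) via x @ 1.8842
    (5,1) via x @ 2.9195
    (5,0) via y @ 3.0910  # hit
  → r_1 = 3.0910
beam 2: φ=-45°, α=240°
  direction (-0.5000, -0.8660); cell (8,1); t to first gridline: x 1.6400, y 0.9238 (then +2.0000 / +1.1547)
    (8,0) via y @ 0.9238  # hit
  → r_2 = 0.9238
beam 3: φ=0°, α=285°
  direction (0.2588, -0.9659); cell (8,1); t to first gridline: x 0.6955, y 0.8282 (then +3.8637 / +1.0353)
    (9,1) via x @ 0.6955  # hit
  → r_3 = 0.6955
beam 4: φ=45°, α=330°
  direction (0.8660, -0.5000); cell (8,1); t to first gridline: x 0.2078, y 1.6000 (then +1.1547 / +2.0000)
    (9,1) via x @ 0.2078  # hit
  → r_4 = 0.2078
beam 5: φ=90°, α=15°
  direction (0.9659, 0.2588); cell (8,1); t to first gridline: x 0.1863, y 0.7727 (then +1.0353 / +3.8637)
    (9,1) via x @ 0.1863  # hit
  → r_5 = 0.1863

ranges = [3.0910, 0.9238, 0.6955, 0.2078, 0.1863]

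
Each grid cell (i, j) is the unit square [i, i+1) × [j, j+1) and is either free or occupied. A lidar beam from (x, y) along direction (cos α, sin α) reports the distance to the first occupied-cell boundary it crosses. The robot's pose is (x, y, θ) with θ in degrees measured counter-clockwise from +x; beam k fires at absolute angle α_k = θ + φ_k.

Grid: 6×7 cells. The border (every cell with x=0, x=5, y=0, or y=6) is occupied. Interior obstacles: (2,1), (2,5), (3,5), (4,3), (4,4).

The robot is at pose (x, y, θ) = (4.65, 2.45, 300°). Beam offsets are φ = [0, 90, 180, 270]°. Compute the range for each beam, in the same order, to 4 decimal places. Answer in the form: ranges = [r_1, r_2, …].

ranges = [0.7000, 0.4041, 0.6351, 1.9053]

beam 1: φ=0°, α=300°
  direction (0.5000, -0.8660); cell (4,2); t to first gridline: x 0.7000, y 0.5196 (then +2.0000 / +1.1547)
    (4,1) via y @ 0.5196
    (5,1) via x @ 0.7000  # hit
  → r_1 = 0.7000
beam 2: φ=90°, α=30°
  direction (0.8660, 0.5000); cell (4,2); t to first gridline: x 0.4041, y 1.1000 (then +1.1547 / +2.0000)
    (5,2) via x @ 0.4041  # hit
  → r_2 = 0.4041
beam 3: φ=180°, α=120°
  direction (-0.5000, 0.8660); cell (4,2); t to first gridline: x 1.3000, y 0.6351 (then +2.0000 / +1.1547)
    (4,3) via y @ 0.6351  # hit
  → r_3 = 0.6351
beam 4: φ=270°, α=210°
  direction (-0.8660, -0.5000); cell (4,2); t to first gridline: x 0.7506, y 0.9000 (then +1.1547 / +2.0000)
    (3,2) via x @ 0.7506
    (3,1) via y @ 0.9000
    (2,1) via x @ 1.9053  # hit
  → r_4 = 1.9053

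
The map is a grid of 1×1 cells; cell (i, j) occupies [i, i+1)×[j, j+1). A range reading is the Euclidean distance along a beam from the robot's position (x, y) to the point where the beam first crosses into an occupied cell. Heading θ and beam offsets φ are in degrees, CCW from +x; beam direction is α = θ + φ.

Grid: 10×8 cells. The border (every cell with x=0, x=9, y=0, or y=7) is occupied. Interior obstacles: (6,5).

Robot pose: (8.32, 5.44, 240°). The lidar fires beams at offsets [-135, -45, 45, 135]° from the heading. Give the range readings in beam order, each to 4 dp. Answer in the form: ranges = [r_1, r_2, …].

ranges = [1.6150, 1.3666, 2.6273, 0.7040]

beam 1: φ=-135°, α=105°
  dir = (cos 105°, sin 105°) = (-0.2588, 0.9659); from cell (8,5)
  next x-line at t=1.2364, next y-line at t=0.5798; Δt_x=3.8637, Δt_y=1.0353
    y: enter (8,6) at t=0.5798
    x: enter (7,6) at t=1.2364
    y: enter (7,7) at t=1.6150 ← occupied
  → r_1 = 1.6150
beam 2: φ=-45°, α=195°
  dir = (cos 195°, sin 195°) = (-0.9659, -0.2588); from cell (8,5)
  next x-line at t=0.3313, next y-line at t=1.7000; Δt_x=1.0353, Δt_y=3.8637
    x: enter (7,5) at t=0.3313
    x: enter (6,5) at t=1.3666 ← occupied
  → r_2 = 1.3666
beam 3: φ=45°, α=285°
  dir = (cos 285°, sin 285°) = (0.2588, -0.9659); from cell (8,5)
  next x-line at t=2.6273, next y-line at t=0.4555; Δt_x=3.8637, Δt_y=1.0353
    y: enter (8,4) at t=0.4555
    y: enter (8,3) at t=1.4908
    y: enter (8,2) at t=2.5261
    x: enter (9,2) at t=2.6273 ← occupied
  → r_3 = 2.6273
beam 4: φ=135°, α=15°
  dir = (cos 15°, sin 15°) = (0.9659, 0.2588); from cell (8,5)
  next x-line at t=0.7040, next y-line at t=2.1637; Δt_x=1.0353, Δt_y=3.8637
    x: enter (9,5) at t=0.7040 ← occupied
  → r_4 = 0.7040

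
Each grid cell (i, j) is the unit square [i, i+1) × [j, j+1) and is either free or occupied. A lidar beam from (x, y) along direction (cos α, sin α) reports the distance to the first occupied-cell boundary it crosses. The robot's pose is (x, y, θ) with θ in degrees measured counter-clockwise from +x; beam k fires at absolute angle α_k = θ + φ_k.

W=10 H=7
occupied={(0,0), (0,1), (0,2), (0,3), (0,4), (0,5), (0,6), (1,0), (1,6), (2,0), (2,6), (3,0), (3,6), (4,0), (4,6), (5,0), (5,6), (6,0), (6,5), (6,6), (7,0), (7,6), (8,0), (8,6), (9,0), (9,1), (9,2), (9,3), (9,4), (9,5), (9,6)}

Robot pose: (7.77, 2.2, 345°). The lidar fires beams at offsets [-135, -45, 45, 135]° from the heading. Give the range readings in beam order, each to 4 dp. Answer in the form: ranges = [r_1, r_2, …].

beam 1: φ=-135°, α=210°
  direction (-0.8660, -0.5000); cell (7,2); t to first gridline: x 0.8891, y 0.4000 (then +1.1547 / +2.0000)
    (7,1) via y @ 0.4000
    (6,1) via x @ 0.8891
    (5,1) via x @ 2.0438
    (5,0) via y @ 2.4000  # hit
  → r_1 = 2.4000
beam 2: φ=-45°, α=300°
  direction (0.5000, -0.8660); cell (7,2); t to first gridline: x 0.4600, y 0.2309 (then +2.0000 / +1.1547)
    (7,1) via y @ 0.2309
    (8,1) via x @ 0.4600
    (8,0) via y @ 1.3856  # hit
  → r_2 = 1.3856
beam 3: φ=45°, α=30°
  direction (0.8660, 0.5000); cell (7,2); t to first gridline: x 0.2656, y 1.6000 (then +1.1547 / +2.0000)
    (8,2) via x @ 0.2656
    (9,2) via x @ 1.4203  # hit
  → r_3 = 1.4203
beam 4: φ=135°, α=120°
  direction (-0.5000, 0.8660); cell (7,2); t to first gridline: x 1.5400, y 0.9238 (then +2.0000 / +1.1547)
    (7,3) via y @ 0.9238
    (6,3) via x @ 1.5400
    (6,4) via y @ 2.0785
    (6,5) via y @ 3.2332  # hit
  → r_4 = 3.2332

ranges = [2.4000, 1.3856, 1.4203, 3.2332]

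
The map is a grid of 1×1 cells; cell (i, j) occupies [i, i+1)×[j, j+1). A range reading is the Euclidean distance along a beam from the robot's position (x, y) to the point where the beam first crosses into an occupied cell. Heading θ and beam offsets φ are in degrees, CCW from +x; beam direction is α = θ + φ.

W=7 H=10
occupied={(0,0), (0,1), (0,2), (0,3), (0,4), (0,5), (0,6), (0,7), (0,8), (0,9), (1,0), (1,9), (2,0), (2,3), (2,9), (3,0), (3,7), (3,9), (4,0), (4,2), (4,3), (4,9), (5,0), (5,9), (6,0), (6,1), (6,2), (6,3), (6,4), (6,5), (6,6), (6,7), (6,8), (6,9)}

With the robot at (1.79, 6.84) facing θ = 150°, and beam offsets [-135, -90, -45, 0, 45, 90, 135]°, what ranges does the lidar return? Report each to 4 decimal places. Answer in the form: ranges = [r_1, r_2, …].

ranges = [1.2527, 2.4942, 2.2362, 0.9122, 0.8179, 1.5800, 2.9402]

beam 1: φ=-135°, α=15°
  direction (0.9659, 0.2588); cell (1,6); t to first gridline: x 0.2174, y 0.6182 (then +1.0353 / +3.8637)
    (2,6) via x @ 0.2174
    (2,7) via y @ 0.6182
    (3,7) via x @ 1.2527  # hit
  → r_1 = 1.2527
beam 2: φ=-90°, α=60°
  direction (0.5000, 0.8660); cell (1,6); t to first gridline: x 0.4200, y 0.1848 (then +2.0000 / +1.1547)
    (1,7) via y @ 0.1848
    (2,7) via x @ 0.4200
    (2,8) via y @ 1.3395
    (3,8) via x @ 2.4200
    (3,9) via y @ 2.4942  # hit
  → r_2 = 2.4942
beam 3: φ=-45°, α=105°
  direction (-0.2588, 0.9659); cell (1,6); t to first gridline: x 3.0523, y 0.1656 (then +3.8637 / +1.0353)
    (1,7) via y @ 0.1656
    (1,8) via y @ 1.2009
    (1,9) via y @ 2.2362  # hit
  → r_3 = 2.2362
beam 4: φ=0°, α=150°
  direction (-0.8660, 0.5000); cell (1,6); t to first gridline: x 0.9122, y 0.3200 (then +1.1547 / +2.0000)
    (1,7) via y @ 0.3200
    (0,7) via x @ 0.9122  # hit
  → r_4 = 0.9122
beam 5: φ=45°, α=195°
  direction (-0.9659, -0.2588); cell (1,6); t to first gridline: x 0.8179, y 3.2455 (then +1.0353 / +3.8637)
    (0,6) via x @ 0.8179  # hit
  → r_5 = 0.8179
beam 6: φ=90°, α=240°
  direction (-0.5000, -0.8660); cell (1,6); t to first gridline: x 1.5800, y 0.9699 (then +2.0000 / +1.1547)
    (1,5) via y @ 0.9699
    (0,5) via x @ 1.5800  # hit
  → r_6 = 1.5800
beam 7: φ=135°, α=285°
  direction (0.2588, -0.9659); cell (1,6); t to first gridline: x 0.8114, y 0.8696 (then +3.8637 / +1.0353)
    (2,6) via x @ 0.8114
    (2,5) via y @ 0.8696
    (2,4) via y @ 1.9049
    (2,3) via y @ 2.9402  # hit
  → r_7 = 2.9402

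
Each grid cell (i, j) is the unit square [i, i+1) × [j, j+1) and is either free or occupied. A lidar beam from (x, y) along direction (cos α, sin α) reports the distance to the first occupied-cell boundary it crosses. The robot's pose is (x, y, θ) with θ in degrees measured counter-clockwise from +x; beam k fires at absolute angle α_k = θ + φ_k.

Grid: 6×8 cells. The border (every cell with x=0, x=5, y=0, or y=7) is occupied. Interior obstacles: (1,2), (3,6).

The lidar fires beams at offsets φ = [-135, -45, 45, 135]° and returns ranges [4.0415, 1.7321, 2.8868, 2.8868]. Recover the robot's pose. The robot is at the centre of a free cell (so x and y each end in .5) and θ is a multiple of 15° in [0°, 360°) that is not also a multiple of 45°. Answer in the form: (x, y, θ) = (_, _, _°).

Candidates: 22 free-cell centres × 16 headings = 352 poses. Raycast each; keep the one whose scan matches to 4 dp.
  (4.5, 6.5, 210°): beam 1 = 0.5176 ≠ 4.0415 ✗
  (1.5, 6.5, 330°): beam 1 = 0.5176 ≠ 4.0415 ✗
  (1.5, 4.5, 300°): beam 1 = 0.5176 ≠ 4.0415 ✗
  (1.5, 3.5, 300°): beam 1 = 0.5176 ≠ 4.0415 ✗
  …
  (3.5, 4.5, 15°): r_1=4.0415, r_2=1.7321, r_3=2.8868, r_4=2.8868 — all match ✓
No second candidate reproduces the full scan.

(x, y, θ) = (3.5, 4.5, 15°)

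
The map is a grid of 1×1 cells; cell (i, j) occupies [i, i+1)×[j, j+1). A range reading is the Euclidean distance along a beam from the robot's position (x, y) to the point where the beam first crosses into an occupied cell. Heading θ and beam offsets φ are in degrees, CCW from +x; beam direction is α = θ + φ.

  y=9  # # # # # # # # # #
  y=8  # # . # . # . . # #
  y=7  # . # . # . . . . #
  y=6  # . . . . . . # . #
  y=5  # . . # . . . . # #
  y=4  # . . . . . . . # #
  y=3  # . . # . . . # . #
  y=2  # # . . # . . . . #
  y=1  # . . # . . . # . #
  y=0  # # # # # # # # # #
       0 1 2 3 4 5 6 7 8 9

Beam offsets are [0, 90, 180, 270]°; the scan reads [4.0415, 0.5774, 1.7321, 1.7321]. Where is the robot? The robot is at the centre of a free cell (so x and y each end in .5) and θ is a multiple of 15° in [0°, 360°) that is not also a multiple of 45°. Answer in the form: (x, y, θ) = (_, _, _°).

Enumerate (i+0.5, j+0.5, θ) over the 48 free cells and 16 admissible headings. For each, cast all 4 beams and compare to the given ranges.
  (1.5, 1.5, 345°): beam 1 = 1.5529 ≠ 4.0415 ✗
  (2.5, 3.5, 75°): beam 1 = 1.9319 ≠ 4.0415 ✗
  (6.5, 3.5, 150°): beam 1 = 3.0000 ≠ 4.0415 ✗
  (8.5, 7.5, 195°): beam 1 = 7.7646 ≠ 4.0415 ✗
  …
  (5.5, 2.5, 60°): r_1=4.0415, r_2=0.5774, r_3=1.7321, r_4=1.7321 — all match ✓
No second candidate reproduces the full scan.

(x, y, θ) = (5.5, 2.5, 60°)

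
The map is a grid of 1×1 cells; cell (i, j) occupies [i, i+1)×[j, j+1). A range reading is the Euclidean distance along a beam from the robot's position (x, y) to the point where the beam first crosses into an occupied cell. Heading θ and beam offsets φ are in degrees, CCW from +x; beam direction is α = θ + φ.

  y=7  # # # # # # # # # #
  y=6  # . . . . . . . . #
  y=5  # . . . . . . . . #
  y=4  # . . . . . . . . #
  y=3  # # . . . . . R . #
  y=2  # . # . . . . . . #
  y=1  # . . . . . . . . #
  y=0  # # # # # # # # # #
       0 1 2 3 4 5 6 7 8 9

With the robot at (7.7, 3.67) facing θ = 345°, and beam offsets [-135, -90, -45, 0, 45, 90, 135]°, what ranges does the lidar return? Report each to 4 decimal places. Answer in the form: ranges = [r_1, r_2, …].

ranges = [5.3400, 2.7642, 2.6000, 1.3459, 1.5011, 3.4475, 3.8452]

beam 1: φ=-135°, α=210°
  d=(-0.8660,-0.5000)  start (7,3)  tX=0.8083 tY=1.3400  stride 1/|dx|=1.1547 1/|dy|=2.0000
    cross x-line → (6,3), t=0.8083
    cross y-line → (6,2), t=1.3400
    cross x-line → (5,2), t=1.9630
    cross x-line → (4,2), t=3.1177
    cross y-line → (4,1), t=3.3400
    cross x-line → (3,1), t=4.2724
    cross y-line → (3,0), t=5.3400 (wall)
  → r_1 = 5.3400
beam 2: φ=-90°, α=255°
  d=(-0.2588,-0.9659)  start (7,3)  tX=2.7046 tY=0.6936  stride 1/|dx|=3.8637 1/|dy|=1.0353
    cross y-line → (7,2), t=0.6936
    cross y-line → (7,1), t=1.7289
    cross x-line → (6,1), t=2.7046
    cross y-line → (6,0), t=2.7642 (wall)
  → r_2 = 2.7642
beam 3: φ=-45°, α=300°
  d=(0.5000,-0.8660)  start (7,3)  tX=0.6000 tY=0.7736  stride 1/|dx|=2.0000 1/|dy|=1.1547
    cross x-line → (8,3), t=0.6000
    cross y-line → (8,2), t=0.7736
    cross y-line → (8,1), t=1.9283
    cross x-line → (9,1), t=2.6000 (wall)
  → r_3 = 2.6000
beam 4: φ=0°, α=345°
  d=(0.9659,-0.2588)  start (7,3)  tX=0.3106 tY=2.5887  stride 1/|dx|=1.0353 1/|dy|=3.8637
    cross x-line → (8,3), t=0.3106
    cross x-line → (9,3), t=1.3459 (wall)
  → r_4 = 1.3459
beam 5: φ=45°, α=30°
  d=(0.8660,0.5000)  start (7,3)  tX=0.3464 tY=0.6600  stride 1/|dx|=1.1547 1/|dy|=2.0000
    cross x-line → (8,3), t=0.3464
    cross y-line → (8,4), t=0.6600
    cross x-line → (9,4), t=1.5011 (wall)
  → r_5 = 1.5011
beam 6: φ=90°, α=75°
  d=(0.2588,0.9659)  start (7,3)  tX=1.1591 tY=0.3416  stride 1/|dx|=3.8637 1/|dy|=1.0353
    cross y-line → (7,4), t=0.3416
    cross x-line → (8,4), t=1.1591
    cross y-line → (8,5), t=1.3769
    cross y-line → (8,6), t=2.4122
    cross y-line → (8,7), t=3.4475 (wall)
  → r_6 = 3.4475
beam 7: φ=135°, α=120°
  d=(-0.5000,0.8660)  start (7,3)  tX=1.4000 tY=0.3811  stride 1/|dx|=2.0000 1/|dy|=1.1547
    cross y-line → (7,4), t=0.3811
    cross x-line → (6,4), t=1.4000
    cross y-line → (6,5), t=1.5358
    cross y-line → (6,6), t=2.6905
    cross x-line → (5,6), t=3.4000
    cross y-line → (5,7), t=3.8452 (wall)
  → r_7 = 3.8452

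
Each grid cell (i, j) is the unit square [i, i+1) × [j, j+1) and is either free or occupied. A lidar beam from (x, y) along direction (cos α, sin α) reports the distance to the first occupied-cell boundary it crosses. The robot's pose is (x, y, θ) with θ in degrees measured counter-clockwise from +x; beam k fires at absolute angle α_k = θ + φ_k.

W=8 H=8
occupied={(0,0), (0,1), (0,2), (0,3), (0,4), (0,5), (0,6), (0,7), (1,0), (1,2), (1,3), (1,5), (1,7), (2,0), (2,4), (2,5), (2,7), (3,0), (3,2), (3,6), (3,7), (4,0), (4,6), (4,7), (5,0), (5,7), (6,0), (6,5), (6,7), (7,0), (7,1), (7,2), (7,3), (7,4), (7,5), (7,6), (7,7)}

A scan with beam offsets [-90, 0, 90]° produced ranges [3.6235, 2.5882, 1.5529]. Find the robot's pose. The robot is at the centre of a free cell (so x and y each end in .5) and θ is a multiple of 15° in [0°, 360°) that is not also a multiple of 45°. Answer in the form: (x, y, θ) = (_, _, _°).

Enumerate (i+0.5, j+0.5, θ) over the 27 free cells and 16 admissible headings. For each, cast all 3 beams and compare to the given ranges.
  (4.5, 4.5, 330°): beam 1 = 1.7321 ≠ 3.6235 ✗
  (4.5, 3.5, 60°): beam 1 = 2.8868 ≠ 3.6235 ✗
  (2.5, 1.5, 75°): beam 1 = 1.9319 ≠ 3.6235 ✗
  (4.5, 4.5, 285°): beam 1 = 1.5529 ≠ 3.6235 ✗
  (3.5, 4.5, 345°): beam 1 = 1.5529 ≠ 3.6235 ✗
  …
  (3.5, 3.5, 75°): r_1=3.6235, r_2=2.5882, r_3=1.5529 — all match ✓
Only this pose fits every beam.

(x, y, θ) = (3.5, 3.5, 75°)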